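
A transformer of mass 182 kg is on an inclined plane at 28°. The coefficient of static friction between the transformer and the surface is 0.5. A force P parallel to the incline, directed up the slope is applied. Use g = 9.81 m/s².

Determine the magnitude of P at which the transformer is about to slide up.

At impending motion up the slope, friction acts down-slope at its limit: f = μ_s N.
P is parallel to the surface, so N = m g cos θ = 1580 N.
Along the incline: P = m g sin θ + μ_s N = 838 + 0.5×1580 = 1630 N.

P ≈ 1630 N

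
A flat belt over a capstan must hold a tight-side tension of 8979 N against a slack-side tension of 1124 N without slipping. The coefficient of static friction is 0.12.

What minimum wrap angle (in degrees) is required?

β_min ≈ 992°

T₂/T₁ = e^{μβ} → β = ln(T₂/T₁)/μ.
β = ln(8979/1124)/0.12 = 2.078/0.12 = 17.32 rad.
In degrees: β = 17.32 × 180/π = 992°.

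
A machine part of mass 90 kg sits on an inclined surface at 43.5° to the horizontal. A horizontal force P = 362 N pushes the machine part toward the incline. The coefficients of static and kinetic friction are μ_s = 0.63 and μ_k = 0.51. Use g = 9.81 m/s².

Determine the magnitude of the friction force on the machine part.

Normal direction: N = m g cos θ + P sin θ = 889.6 N.
Along the incline, the net driving force (taking up-slope positive) is P cos θ − m g sin θ = 262.6 − 607.7 = -345.2 N, so equilibrium requires friction f = 345.2 N (up-slope).
Maximum static friction: μ_s N = 0.63 × 889.6 = 560.5 N.
Since 345.2 N is within the 560.5 N limit, the machine part stays put and friction is exactly 345 N.

f ≈ 345 N (up the incline)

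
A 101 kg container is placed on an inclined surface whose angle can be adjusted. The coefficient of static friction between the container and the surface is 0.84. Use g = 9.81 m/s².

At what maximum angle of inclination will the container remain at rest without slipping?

θ_max ≈ 40°

At the slip threshold, m g sin θ = μ_s · m g cos θ, so tan θ = μ_s.
θ_max = arctan(0.84) = 40°.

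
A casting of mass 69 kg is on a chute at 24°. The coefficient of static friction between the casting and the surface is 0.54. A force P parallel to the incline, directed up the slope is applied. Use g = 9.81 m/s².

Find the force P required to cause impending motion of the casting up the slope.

At impending motion up the slope, friction acts down-slope at its limit: f = μ_s N.
P is parallel to the surface, so N = m g cos θ = 618 N.
Along the incline: P = m g sin θ + μ_s N = 275 + 0.54×618 = 609 N.

P ≈ 609 N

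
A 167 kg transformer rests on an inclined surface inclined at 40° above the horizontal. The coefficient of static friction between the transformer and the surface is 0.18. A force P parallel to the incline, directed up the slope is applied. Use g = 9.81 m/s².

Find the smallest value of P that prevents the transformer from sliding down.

P_min ≈ 827 N

The transformer tends to slide down (tan θ > μ_s), so at the point of impending slip friction acts up-slope at its limit: f = μ_s N.
P is parallel to the surface, so N = m g cos θ = 1250 N.
Along the incline: P + μ_s N = m g sin θ, so P = 1050 − 0.18×1250 = 827 N.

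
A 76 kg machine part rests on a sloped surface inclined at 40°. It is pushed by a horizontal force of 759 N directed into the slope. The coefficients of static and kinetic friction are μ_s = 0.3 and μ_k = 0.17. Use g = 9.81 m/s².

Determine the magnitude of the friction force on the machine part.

f ≈ 102 N (down the incline)

The horizontal push has a component P sin θ into the surface, so N = m g cos θ + P sin θ = 571.1 + 487.9 = 1059 N.
Parallel to the incline: P cos θ − m g sin θ = 581.4 − 479.2 = 102.2 N; the friction needed to balance this is 102.2 N acting down the slope.
Maximum static friction: μ_s N = 0.3 × 1059 = 317.7 N.
Since 102.2 N is within the 317.7 N limit, the machine part stays put and friction is exactly 102 N.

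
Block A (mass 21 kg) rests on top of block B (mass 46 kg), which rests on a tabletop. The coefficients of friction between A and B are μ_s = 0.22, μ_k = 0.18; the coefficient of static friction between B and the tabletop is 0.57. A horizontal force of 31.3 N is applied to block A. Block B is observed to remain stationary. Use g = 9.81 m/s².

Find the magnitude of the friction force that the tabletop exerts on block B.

f ≈ 31.3 N

The normal force B exerts on A is simply A's weight, N₁ = 206 N.
Maximum static friction on A from B: μ_s N₁ = 0.22×206 = 45.32 N.
P = 31.3 N is within that limit, so A and B move together (both at rest); the A–B friction is simply f₁ = P = 31.3 N.
B experiences an equal 31.3 N forward from A (third law). B is in equilibrium, so the floor supplies f₂ = 31.3 N of static friction (limit μ_s(m_A+m_B)g = 374.6 N, not exceeded).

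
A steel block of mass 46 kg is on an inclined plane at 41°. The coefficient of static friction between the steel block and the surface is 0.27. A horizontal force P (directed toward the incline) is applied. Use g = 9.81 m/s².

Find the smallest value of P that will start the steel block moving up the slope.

P ≈ 672 N

At impending motion up the slope, friction acts down-slope at its limit: f = μ_s N.
Perpendicular to the incline: N = m g cos θ + P sin θ.
Along the incline: P cos θ = m g sin θ + μ_s N = m g sin θ + μ_s (m g cos θ + P sin θ).
Solving, P (cos θ − μ_s sin θ) = m g (sin θ + μ_s cos θ), so P = 46×9.81×(sin 41° + 0.27 cos 41°)/(cos 41° − 0.27 sin 41°) = 451×0.8598/0.5776 = 672 N.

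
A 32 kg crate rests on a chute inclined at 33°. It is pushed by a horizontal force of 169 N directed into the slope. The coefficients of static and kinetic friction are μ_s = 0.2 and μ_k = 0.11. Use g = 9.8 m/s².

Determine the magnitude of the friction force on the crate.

The horizontal push has a component P sin θ into the surface, so N = m g cos θ + P sin θ = 263 + 92.04 = 355.1 N.
Parallel to the incline: P cos θ − m g sin θ = 141.7 − 170.8 = -29.06 N; the friction needed to balance this is 29.06 N acting up the slope.
The limit of static friction is μ_s N = 71.01 N.
Since 29.06 N is within the 71.01 N limit, the crate stays put and friction is exactly 29.1 N.

f ≈ 29.1 N (up the incline)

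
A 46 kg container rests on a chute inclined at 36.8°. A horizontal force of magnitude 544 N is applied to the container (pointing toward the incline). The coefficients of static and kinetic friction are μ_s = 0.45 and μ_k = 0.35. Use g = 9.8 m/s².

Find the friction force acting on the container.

The horizontal push has a component P sin θ into the surface, so N = m g cos θ + P sin θ = 361 + 325.9 = 686.8 N.
Along the incline, the net driving force (taking up-slope positive) is P cos θ − m g sin θ = 435.6 − 270 = 165.6 N, so equilibrium requires friction f = -165.6 N (down-slope).
Maximum static friction: μ_s N = 0.45 × 686.8 = 309.1 N.
|f_req| = 165.6 ≤ 309.1 N → the container is in equilibrium; friction equals the required value.

f ≈ 166 N (down the incline)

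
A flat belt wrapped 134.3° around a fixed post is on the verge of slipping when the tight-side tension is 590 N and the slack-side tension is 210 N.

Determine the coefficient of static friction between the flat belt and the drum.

T₂/T₁ = e^{μβ} → μ = ln(T₂/T₁)/β.
β = 134.3° = 2.344 rad.
μ = ln(590/210)/2.344 = ln(2.81)/2.344 = 0.441.

μ ≈ 0.441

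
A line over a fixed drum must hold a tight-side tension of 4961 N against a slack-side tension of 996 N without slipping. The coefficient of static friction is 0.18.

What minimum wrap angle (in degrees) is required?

T₂/T₁ = e^{μβ} → β = ln(T₂/T₁)/μ.
β = ln(4961/996)/0.18 = 1.606/0.18 = 8.92 rad.
In degrees: β = 8.92 × 180/π = 511°.

β_min ≈ 511°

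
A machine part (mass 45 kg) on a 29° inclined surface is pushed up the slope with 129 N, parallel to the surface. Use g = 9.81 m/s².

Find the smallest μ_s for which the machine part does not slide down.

N = m g cos θ = 386.1 N.
Friction must make up the shortfall along the incline: f = m g sin θ − P = 214 − 129 = 85.02 N.
At the threshold f = μ_s N, so μ_s,min = 85.02/386.1 = 0.22.

μ_s,min ≈ 0.22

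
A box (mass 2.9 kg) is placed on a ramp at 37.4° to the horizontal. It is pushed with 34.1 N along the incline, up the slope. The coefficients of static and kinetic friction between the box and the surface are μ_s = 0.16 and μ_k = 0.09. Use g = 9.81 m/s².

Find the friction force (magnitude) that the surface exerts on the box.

Perpendicular to the surface, N = m g cos θ = 2.9·9.81·cos 37.4° = 22.6 N.
For equilibrium along the incline the friction force must supply f = m g sin θ − P = 17.28 − 34.1 = -16.82 N (positive meaning up-slope).
The static-friction ceiling is μ_s N = 0.16 × 22.6 = 3.616 N.
Since |-16.82| > 3.616 N, static friction cannot hold it; the box slides up the incline and kinetic friction applies: f = μ_k N = 0.09 × 22.6 = 2.03 N.

f ≈ 2.03 N (down the incline)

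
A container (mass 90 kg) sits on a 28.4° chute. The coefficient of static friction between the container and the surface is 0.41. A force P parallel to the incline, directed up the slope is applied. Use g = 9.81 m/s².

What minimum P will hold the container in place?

P_min ≈ 102 N

The container tends to slide down (tan θ > μ_s), so at the point of impending slip friction acts up-slope at its limit: f = μ_s N.
P is parallel to the surface, so N = m g cos θ = 777 N.
Along the incline: P + μ_s N = m g sin θ, so P = 420 − 0.41×777 = 102 N.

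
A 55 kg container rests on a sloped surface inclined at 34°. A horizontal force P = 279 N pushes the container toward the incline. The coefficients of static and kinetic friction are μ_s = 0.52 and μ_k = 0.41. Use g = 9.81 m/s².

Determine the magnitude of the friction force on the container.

The horizontal push has a component P sin θ into the surface, so N = m g cos θ + P sin θ = 447.3 + 156 = 603.3 N.
Along the incline, the net driving force (taking up-slope positive) is P cos θ − m g sin θ = 231.3 − 301.7 = -70.41 N, so equilibrium requires friction f = 70.41 N (up-slope).
Maximum static friction: μ_s N = 0.52 × 603.3 = 313.7 N.
|f_req| = 70.41 ≤ 313.7 N → the container is in equilibrium; friction equals the required value.

f ≈ 70.4 N (up the incline)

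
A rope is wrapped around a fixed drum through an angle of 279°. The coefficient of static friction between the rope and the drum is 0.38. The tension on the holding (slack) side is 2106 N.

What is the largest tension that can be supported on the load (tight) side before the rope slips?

At impending slip the capstan equation gives T₂/T₁ = e^{μβ} with β in radians.
β = 279° × π/180 = 4.869 rad.
e^{μβ} = e^{0.38×4.869} = 6.362.
T₂ = T₁ · e^{μβ} = 2106 × 6.362 = 13400 N.

T_max ≈ 13400 N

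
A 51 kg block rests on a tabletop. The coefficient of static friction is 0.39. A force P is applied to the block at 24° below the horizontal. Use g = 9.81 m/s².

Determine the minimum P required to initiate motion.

N = m g + P sin α (the push presses the block into the tabletop).
At impending slip, P cos α = μ_s N = μ_s (m g + P sin α).
Solving: P (cos α − μ_s sin α) = μ_s m g → P = 0.39×500/(cos 24° − 0.39 sin 24°) = 195/0.7549 = 258 N.

P ≈ 258 N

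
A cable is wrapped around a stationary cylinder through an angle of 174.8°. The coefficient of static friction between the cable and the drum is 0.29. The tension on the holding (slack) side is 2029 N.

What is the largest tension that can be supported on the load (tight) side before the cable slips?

T_max ≈ 4910 N

At impending slip the capstan equation gives T₂/T₁ = e^{μβ} with β in radians.
β = 174.8° × π/180 = 3.051 rad.
e^{μβ} = e^{0.29×3.051} = 2.422.
T₂ = T₁ · e^{μβ} = 2029 × 2.422 = 4910 N.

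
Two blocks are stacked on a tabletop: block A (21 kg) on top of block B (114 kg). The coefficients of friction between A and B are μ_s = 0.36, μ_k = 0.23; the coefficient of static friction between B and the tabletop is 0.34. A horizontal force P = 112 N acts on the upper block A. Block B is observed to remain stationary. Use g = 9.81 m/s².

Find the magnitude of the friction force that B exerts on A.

The normal force B exerts on A is simply A's weight, N₁ = 206 N.
So the A–B interface can sustain at most μ_s N₁ = 74.16 N of static friction.
P = 112 N exceeds that limit, so A slips over B and the interface friction becomes kinetic: f₁ = μ_k N₁ = 0.23×206 = 47.4 N.
By Newton's third law B feels 47.4 N forward from A. With B stationary, the floor's static friction on B balances it: f₂ = 47.4 N (well within μ_s(m_A+m_B)g = 450.3 N).

f ≈ 47.4 N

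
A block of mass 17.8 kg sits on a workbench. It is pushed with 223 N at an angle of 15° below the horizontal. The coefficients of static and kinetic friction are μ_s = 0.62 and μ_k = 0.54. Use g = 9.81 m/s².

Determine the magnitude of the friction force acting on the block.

Vertical equilibrium gives N = m g + P sin α = 232.3 N.
For equilibrium, f = P cos α = 223×cos 15° = 215.4 N.
μ_s N = 0.62 × 232.3 = 144 N.
215.4 > 144 N → the block slides; f = μ_k N = 0.54×232.3 = 125 N.

f ≈ 125 N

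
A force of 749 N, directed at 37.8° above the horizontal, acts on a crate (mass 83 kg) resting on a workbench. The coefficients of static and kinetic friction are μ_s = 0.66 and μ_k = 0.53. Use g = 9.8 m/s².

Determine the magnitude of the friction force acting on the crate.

N = m g − P sin α = 813.4 − 749×sin 37.8° = 354.3 N.
Horizontally, friction must balance P cos α = 591.8 N.
The static-friction limit is μ_s N = 233.9 N.
591.8 > 233.9 N → the crate slides; f = μ_k N = 0.53×354.3 = 188 N.

f ≈ 188 N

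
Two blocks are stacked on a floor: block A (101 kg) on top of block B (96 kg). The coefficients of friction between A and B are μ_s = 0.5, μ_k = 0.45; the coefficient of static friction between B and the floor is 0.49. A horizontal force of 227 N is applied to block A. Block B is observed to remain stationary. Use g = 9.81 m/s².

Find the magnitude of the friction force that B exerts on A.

Between the blocks, N₁ = m_A g = 990.8 N.
Maximum static friction on A from B: μ_s N₁ = 0.5×990.8 = 495.4 N.
Since P = 227 N ≤ 495.4 N, A does not slip on B; friction on A equals P = 227 N.
B experiences an equal 227 N forward from A (third law). B is in equilibrium, so the floor supplies f₂ = 227 N of static friction (limit μ_s(m_A+m_B)g = 947 N, not exceeded).

f ≈ 227 N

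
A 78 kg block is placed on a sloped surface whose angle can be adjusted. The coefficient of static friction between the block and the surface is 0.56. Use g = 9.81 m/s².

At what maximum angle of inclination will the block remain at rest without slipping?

At the slip threshold, m g sin θ = μ_s · m g cos θ, so tan θ = μ_s.
θ_max = arctan(0.56) = 29.2°.

θ_max ≈ 29.2°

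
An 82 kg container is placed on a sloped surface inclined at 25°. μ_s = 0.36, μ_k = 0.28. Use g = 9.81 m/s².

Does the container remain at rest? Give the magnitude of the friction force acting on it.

f ≈ 204 N

N = m g cos θ = 729 N.
Down-slope weight component: m g sin θ = 340 N.
μ_s N = 262 N.
340 > 262 N, so it slides; kinetic friction f = μ_k N = 0.28×729 = 204 N.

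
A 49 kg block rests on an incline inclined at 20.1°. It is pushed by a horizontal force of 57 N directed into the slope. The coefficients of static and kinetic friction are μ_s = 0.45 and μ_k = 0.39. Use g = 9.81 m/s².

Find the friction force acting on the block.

f ≈ 112 N (up the incline)

Normal direction: N = m g cos θ + P sin θ = 471 N.
Along the incline, the net driving force (taking up-slope positive) is P cos θ − m g sin θ = 53.53 − 165.2 = -111.7 N, so equilibrium requires friction f = 111.7 N (up-slope).
Maximum static friction: μ_s N = 0.45 × 471 = 212 N.
Since 111.7 N is within the 212 N limit, the block stays put and friction is exactly 112 N.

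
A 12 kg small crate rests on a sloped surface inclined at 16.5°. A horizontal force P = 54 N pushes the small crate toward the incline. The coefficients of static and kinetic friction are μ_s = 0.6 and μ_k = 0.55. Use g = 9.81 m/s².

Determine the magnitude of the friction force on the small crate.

f ≈ 18.3 N (down the incline)

Resolve perpendicular to the incline: N = m g cos θ + P sin θ = 12×9.81×cos 16.5° + 54×sin 16.5° = 128.2 N.
Along the incline, the net driving force (taking up-slope positive) is P cos θ − m g sin θ = 51.78 − 33.43 = 18.34 N, so equilibrium requires friction f = -18.34 N (down-slope).
Maximum static friction: μ_s N = 0.6 × 128.2 = 76.93 N.
|f_req| = 18.34 ≤ 76.93 N → the small crate is in equilibrium; friction equals the required value.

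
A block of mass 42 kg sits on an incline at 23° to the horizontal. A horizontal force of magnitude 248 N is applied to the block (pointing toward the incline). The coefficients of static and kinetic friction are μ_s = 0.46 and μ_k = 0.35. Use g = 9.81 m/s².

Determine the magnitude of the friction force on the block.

f ≈ 67.3 N (down the incline)

Normal direction: N = m g cos θ + P sin θ = 476.2 N.
Parallel to the incline: P cos θ − m g sin θ = 228.3 − 161 = 67.3 N; the friction needed to balance this is 67.3 N acting down the slope.
The limit of static friction is μ_s N = 219 N.
Since 67.3 N is within the 219 N limit, the block stays put and friction is exactly 67.3 N.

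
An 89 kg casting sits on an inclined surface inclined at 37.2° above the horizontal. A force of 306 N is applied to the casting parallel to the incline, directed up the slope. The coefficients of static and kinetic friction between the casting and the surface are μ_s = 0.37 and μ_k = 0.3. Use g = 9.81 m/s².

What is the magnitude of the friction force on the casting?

f ≈ 222 N (up the incline)

Perpendicular to the surface, N = m g cos θ = 89·9.81·cos 37.2° = 695.4 N.
The friction needed for equilibrium is m g sin θ − P = 527.9 − 306 = 221.9 N, measured positive up-slope.
Static friction can supply at most μ_s N = 257.3 N.
Since |221.9| ≤ 257.3 N, the casting remains in static equilibrium and friction takes exactly the required value.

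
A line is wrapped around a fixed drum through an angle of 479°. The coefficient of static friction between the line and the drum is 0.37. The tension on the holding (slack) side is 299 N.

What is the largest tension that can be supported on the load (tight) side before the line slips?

At impending slip the capstan equation gives T₂/T₁ = e^{μβ} with β in radians.
β = 479° × π/180 = 8.36 rad.
e^{μβ} = e^{0.37×8.36} = 22.05.
T₂ = T₁ · e^{μβ} = 299 × 22.05 = 6590 N.

T_max ≈ 6590 N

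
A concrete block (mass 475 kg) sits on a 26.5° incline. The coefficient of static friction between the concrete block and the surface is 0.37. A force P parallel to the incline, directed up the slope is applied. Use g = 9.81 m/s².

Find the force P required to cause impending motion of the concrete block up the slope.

At impending motion up the slope, friction acts down-slope at its limit: f = μ_s N.
P is parallel to the surface, so N = m g cos θ = 4170 N.
Along the incline: P = m g sin θ + μ_s N = 2080 + 0.37×4170 = 3620 N.

P ≈ 3620 N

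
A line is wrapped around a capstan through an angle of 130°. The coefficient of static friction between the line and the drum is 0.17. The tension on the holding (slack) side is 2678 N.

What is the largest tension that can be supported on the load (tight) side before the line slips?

At impending slip the capstan equation gives T₂/T₁ = e^{μβ} with β in radians.
β = 130° × π/180 = 2.269 rad.
e^{μβ} = e^{0.17×2.269} = 1.471.
T₂ = T₁ · e^{μβ} = 2678 × 1.471 = 3940 N.

T_max ≈ 3940 N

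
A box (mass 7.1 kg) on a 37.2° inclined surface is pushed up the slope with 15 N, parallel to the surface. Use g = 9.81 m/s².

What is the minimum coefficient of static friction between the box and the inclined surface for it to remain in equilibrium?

μ_s,min ≈ 0.489

N = m g cos θ = 55.48 N.
Friction must make up the shortfall along the incline: f = m g sin θ − P = 42.11 − 15 = 27.11 N.
At the threshold f = μ_s N, so μ_s,min = 27.11/55.48 = 0.489.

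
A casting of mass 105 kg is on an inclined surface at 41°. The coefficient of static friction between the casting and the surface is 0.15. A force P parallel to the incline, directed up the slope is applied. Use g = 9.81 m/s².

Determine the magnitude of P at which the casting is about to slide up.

At impending motion up the slope, friction acts down-slope at its limit: f = μ_s N.
P is parallel to the surface, so N = m g cos θ = 777 N.
Along the incline: P = m g sin θ + μ_s N = 676 + 0.15×777 = 792 N.

P ≈ 792 N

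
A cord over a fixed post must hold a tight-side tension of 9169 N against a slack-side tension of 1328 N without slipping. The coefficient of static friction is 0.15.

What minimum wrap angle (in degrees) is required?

T₂/T₁ = e^{μβ} → β = ln(T₂/T₁)/μ.
β = ln(9169/1328)/0.15 = 1.932/0.15 = 12.88 rad.
In degrees: β = 12.88 × 180/π = 738°.

β_min ≈ 738°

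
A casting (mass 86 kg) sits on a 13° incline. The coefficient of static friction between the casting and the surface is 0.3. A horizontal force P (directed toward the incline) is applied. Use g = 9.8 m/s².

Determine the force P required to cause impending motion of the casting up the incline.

P ≈ 481 N

At impending motion up the slope, friction acts down-slope at its limit: f = μ_s N.
Perpendicular to the incline: N = m g cos θ + P sin θ.
Along the incline: P cos θ = m g sin θ + μ_s N = m g sin θ + μ_s (m g cos θ + P sin θ).
Solving, P (cos θ − μ_s sin θ) = m g (sin θ + μ_s cos θ), so P = 86×9.8×(sin 13° + 0.3 cos 13°)/(cos 13° − 0.3 sin 13°) = 843×0.5173/0.9069 = 481 N.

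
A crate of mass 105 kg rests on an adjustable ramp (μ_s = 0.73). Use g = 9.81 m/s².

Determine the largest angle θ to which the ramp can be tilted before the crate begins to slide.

At the slip threshold, m g sin θ = μ_s · m g cos θ, so tan θ = μ_s.
θ_max = arctan(0.73) = 36.1°.

θ_max ≈ 36.1°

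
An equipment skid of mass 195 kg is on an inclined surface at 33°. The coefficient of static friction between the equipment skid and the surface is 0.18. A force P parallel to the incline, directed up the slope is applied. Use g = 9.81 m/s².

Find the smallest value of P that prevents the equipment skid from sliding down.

P_min ≈ 753 N

The equipment skid tends to slide down (tan θ > μ_s), so at the point of impending slip friction acts up-slope at its limit: f = μ_s N.
P is parallel to the surface, so N = m g cos θ = 1600 N.
Along the incline: P + μ_s N = m g sin θ, so P = 1040 − 0.18×1600 = 753 N.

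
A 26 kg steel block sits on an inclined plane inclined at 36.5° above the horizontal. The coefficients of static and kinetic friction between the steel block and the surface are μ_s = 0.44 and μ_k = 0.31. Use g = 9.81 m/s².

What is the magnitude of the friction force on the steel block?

The normal reaction is N = m g cos θ = 205 N.
For equilibrium along the incline, friction must balance the weight component: f = m g sin θ = 151.7 N up the slope.
The static-friction ceiling is μ_s N = 0.44 × 205 = 90.21 N.
Since |151.7| > 90.21 N, static friction cannot hold it; the steel block slides down the incline and kinetic friction applies: f = μ_k N = 0.31 × 205 = 63.6 N.

f ≈ 63.6 N (up the incline)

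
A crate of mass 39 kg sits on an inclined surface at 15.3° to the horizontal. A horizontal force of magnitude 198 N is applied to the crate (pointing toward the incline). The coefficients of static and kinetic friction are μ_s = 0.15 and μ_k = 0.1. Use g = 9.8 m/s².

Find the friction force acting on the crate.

Normal direction: N = m g cos θ + P sin θ = 420.9 N.
Parallel to the incline: P cos θ − m g sin θ = 191 − 100.9 = 90.13 N; the friction needed to balance this is 90.13 N acting down the slope.
Maximum static friction: μ_s N = 0.15 × 420.9 = 63.14 N.
|f_req| = 90.13 > 63.14 N → the crate slides up the incline; f = μ_k N = 0.1 × 420.9 = 42.1 N.

f ≈ 42.1 N (down the incline)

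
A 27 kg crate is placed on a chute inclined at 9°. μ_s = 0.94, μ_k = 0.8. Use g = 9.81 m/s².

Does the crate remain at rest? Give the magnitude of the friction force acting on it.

f ≈ 41.4 N

N = m g cos θ = 262 N.
Down-slope weight component: m g sin θ = 41.4 N.
μ_s N = 246 N.
41.4 ≤ 246 N, so it stays put; friction = 41.4 N.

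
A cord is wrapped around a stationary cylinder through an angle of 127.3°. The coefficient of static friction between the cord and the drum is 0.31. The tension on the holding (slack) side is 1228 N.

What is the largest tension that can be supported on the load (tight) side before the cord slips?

T_max ≈ 2450 N

At impending slip the capstan equation gives T₂/T₁ = e^{μβ} with β in radians.
β = 127.3° × π/180 = 2.222 rad.
e^{μβ} = e^{0.31×2.222} = 1.991.
T₂ = T₁ · e^{μβ} = 1228 × 1.991 = 2450 N.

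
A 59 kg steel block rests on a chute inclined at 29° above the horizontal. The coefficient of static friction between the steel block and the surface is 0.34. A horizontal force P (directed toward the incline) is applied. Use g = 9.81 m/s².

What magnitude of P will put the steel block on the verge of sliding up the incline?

P ≈ 638 N

At impending motion up the slope, friction acts down-slope at its limit: f = μ_s N.
Perpendicular to the incline: N = m g cos θ + P sin θ.
Along the incline: P cos θ = m g sin θ + μ_s N = m g sin θ + μ_s (m g cos θ + P sin θ).
Solving, P (cos θ − μ_s sin θ) = m g (sin θ + μ_s cos θ), so P = 59×9.81×(sin 29° + 0.34 cos 29°)/(cos 29° − 0.34 sin 29°) = 579×0.7822/0.7098 = 638 N.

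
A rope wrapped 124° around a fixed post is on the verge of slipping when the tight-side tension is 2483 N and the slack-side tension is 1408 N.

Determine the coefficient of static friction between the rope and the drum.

μ ≈ 0.262

T₂/T₁ = e^{μβ} → μ = ln(T₂/T₁)/β.
β = 124° = 2.164 rad.
μ = ln(2483/1408)/2.164 = ln(1.763)/2.164 = 0.262.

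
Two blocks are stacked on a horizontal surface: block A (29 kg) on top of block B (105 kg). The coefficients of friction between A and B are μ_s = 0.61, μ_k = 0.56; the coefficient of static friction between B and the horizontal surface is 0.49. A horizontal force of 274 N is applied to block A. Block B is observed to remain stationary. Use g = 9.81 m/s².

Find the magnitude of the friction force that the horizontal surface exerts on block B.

f ≈ 159 N

Between the blocks, N₁ = m_A g = 284.5 N.
Maximum static friction on A from B: μ_s N₁ = 0.61×284.5 = 173.5 N.
Since P = 274 N > 173.5 N, A slides on B; the A–B friction is kinetic: f₁ = μ_k N₁ = 0.56×284.5 = 159 N.
B experiences an equal 159 N forward from A (third law). B is in equilibrium, so the floor supplies f₂ = 159 N of static friction (limit μ_s(m_A+m_B)g = 644.1 N, not exceeded).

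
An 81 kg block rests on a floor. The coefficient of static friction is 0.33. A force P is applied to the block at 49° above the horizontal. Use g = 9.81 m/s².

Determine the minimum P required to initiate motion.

P ≈ 290 N

N = m g − P sin α (the pull lifts the block).
At impending slip, P cos α = μ_s N = μ_s (m g − P sin α).
Solving: P (cos α + μ_s sin α) = μ_s m g → P = 0.33×795/(cos 49° + 0.33 sin 49°) = 262/0.9051 = 290 N.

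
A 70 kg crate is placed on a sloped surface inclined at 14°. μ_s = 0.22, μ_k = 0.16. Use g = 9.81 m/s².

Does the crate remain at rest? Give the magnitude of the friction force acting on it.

N = m g cos θ = 666 N.
Down-slope weight component: m g sin θ = 166 N.
μ_s N = 147 N.
166 > 147 N, so it slides; kinetic friction f = μ_k N = 0.16×666 = 107 N.

f ≈ 107 N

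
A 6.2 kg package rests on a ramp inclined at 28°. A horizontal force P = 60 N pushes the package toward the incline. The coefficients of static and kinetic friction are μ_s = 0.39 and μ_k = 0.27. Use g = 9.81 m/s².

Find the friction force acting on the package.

Resolve perpendicular to the incline: N = m g cos θ + P sin θ = 6.2×9.81×cos 28° + 60×sin 28° = 81.87 N.
Parallel to the incline: P cos θ − m g sin θ = 52.98 − 28.55 = 24.42 N; the friction needed to balance this is 24.42 N acting down the slope.
Maximum static friction: μ_s N = 0.39 × 81.87 = 31.93 N.
|f_req| = 24.42 ≤ 31.93 N → the package is in equilibrium; friction equals the required value.

f ≈ 24.4 N (down the incline)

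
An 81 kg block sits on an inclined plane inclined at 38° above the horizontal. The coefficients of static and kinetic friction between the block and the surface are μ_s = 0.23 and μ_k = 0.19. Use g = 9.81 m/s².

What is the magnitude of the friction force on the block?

f ≈ 119 N (up the incline)

Normal force: N = m g cos θ = 81 × 9.81 × cos 38° = 626.2 N.
Along the slope the weight component is m g sin θ = 489.2 N; friction must supply exactly this, acting up-slope.
The static-friction ceiling is μ_s N = 0.23 × 626.2 = 144 N.
Since |489.2| > 144 N, static friction cannot hold it; the block slides down the incline and kinetic friction applies: f = μ_k N = 0.19 × 626.2 = 119 N.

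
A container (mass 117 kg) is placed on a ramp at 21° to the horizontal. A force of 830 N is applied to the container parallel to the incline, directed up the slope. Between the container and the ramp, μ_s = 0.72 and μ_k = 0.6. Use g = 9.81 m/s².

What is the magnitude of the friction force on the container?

Normal force: N = m g cos θ = 117 × 9.81 × cos 21° = 1072 N.
The friction needed for equilibrium is m g sin θ − P = 411.3 − 830 = -418.7 N, measured positive up-slope.
Maximum static friction available: μ_s N = 0.72 × 1072 = 771.5 N.
Since |-418.7| ≤ 771.5 N, the container remains in static equilibrium and friction takes exactly the required value.

f ≈ 419 N (down the incline)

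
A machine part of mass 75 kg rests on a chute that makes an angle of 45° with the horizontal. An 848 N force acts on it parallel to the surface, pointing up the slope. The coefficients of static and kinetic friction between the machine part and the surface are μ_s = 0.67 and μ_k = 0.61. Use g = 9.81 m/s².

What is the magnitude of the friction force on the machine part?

f ≈ 328 N (down the incline)

Normal force: N = m g cos θ = 75 × 9.81 × cos 45° = 520.3 N.
Parallel to the incline, ΣF = 0 gives f = m g sin θ − P = 520.3 − 848 = -327.7 N (up-slope positive).
Maximum static friction available: μ_s N = 0.67 × 520.3 = 348.6 N.
Since |-327.7| ≤ 348.6 N, no slip — friction simply equals what equilibrium demands.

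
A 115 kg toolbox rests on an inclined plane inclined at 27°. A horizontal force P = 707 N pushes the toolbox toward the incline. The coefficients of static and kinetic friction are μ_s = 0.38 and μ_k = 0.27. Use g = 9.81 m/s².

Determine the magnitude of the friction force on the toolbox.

f ≈ 118 N (down the incline)

Resolve perpendicular to the incline: N = m g cos θ + P sin θ = 115×9.81×cos 27° + 707×sin 27° = 1326 N.
Along the incline, the net driving force (taking up-slope positive) is P cos θ − m g sin θ = 629.9 − 512.2 = 117.8 N, so equilibrium requires friction f = -117.8 N (down-slope).
The limit of static friction is μ_s N = 503.9 N.
Since 117.8 N is within the 503.9 N limit, the toolbox stays put and friction is exactly 118 N.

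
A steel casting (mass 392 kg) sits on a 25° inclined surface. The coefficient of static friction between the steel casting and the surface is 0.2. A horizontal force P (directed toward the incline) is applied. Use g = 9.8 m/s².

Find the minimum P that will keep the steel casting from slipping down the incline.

The steel casting tends to slide down (tan θ > μ_s), so at the point of impending slip friction acts up-slope at its limit: f = μ_s N.
Perpendicular to the incline: N = m g cos θ + P sin θ.
Along the incline: P cos θ + μ_s N = m g sin θ, i.e. P cos θ + μ_s (m g cos θ + P sin θ) = m g sin θ.
Solving, P (cos θ + μ_s sin θ) = m g (sin θ − μ_s cos θ), so P = 3840×0.2414/0.9908 = 936 N.

P_min ≈ 936 N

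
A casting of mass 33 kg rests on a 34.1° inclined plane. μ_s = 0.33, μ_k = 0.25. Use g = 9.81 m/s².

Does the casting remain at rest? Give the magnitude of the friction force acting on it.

N = m g cos θ = 268 N.
Down-slope weight component: m g sin θ = 181 N.
μ_s N = 88.5 N.
181 > 88.5 N, so it slides; kinetic friction f = μ_k N = 0.25×268 = 67 N.

f ≈ 67 N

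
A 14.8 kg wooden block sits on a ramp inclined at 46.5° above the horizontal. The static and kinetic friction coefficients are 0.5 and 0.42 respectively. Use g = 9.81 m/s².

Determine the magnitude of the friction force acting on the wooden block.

The normal reaction is N = m g cos θ = 99.94 N.
Along the slope the weight component is m g sin θ = 105.3 N; friction must supply exactly this, acting up-slope.
Maximum static friction available: μ_s N = 0.5 × 99.94 = 49.97 N.
Since |105.3| > 49.97 N, static friction cannot hold it; the wooden block slides down the incline and kinetic friction applies: f = μ_k N = 0.42 × 99.94 = 42 N.

f ≈ 42 N (up the incline)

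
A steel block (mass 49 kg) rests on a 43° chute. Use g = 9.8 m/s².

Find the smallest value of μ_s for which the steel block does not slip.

μ_s,min ≈ 0.933

At the slip threshold m g sin θ = μ_s m g cos θ, so μ_s,min = tan θ.
μ_s,min = tan 43° = 0.933.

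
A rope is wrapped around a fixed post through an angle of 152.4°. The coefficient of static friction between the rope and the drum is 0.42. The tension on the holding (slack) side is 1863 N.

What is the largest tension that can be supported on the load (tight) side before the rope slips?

At impending slip the capstan equation gives T₂/T₁ = e^{μβ} with β in radians.
β = 152.4° × π/180 = 2.66 rad.
e^{μβ} = e^{0.42×2.66} = 3.056.
T₂ = T₁ · e^{μβ} = 1863 × 3.056 = 5690 N.

T_max ≈ 5690 N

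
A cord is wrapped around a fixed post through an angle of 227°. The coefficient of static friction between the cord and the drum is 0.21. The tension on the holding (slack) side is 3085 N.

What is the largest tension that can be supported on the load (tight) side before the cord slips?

At impending slip the capstan equation gives T₂/T₁ = e^{μβ} with β in radians.
β = 227° × π/180 = 3.962 rad.
e^{μβ} = e^{0.21×3.962} = 2.298.
T₂ = T₁ · e^{μβ} = 3085 × 2.298 = 7090 N.

T_max ≈ 7090 N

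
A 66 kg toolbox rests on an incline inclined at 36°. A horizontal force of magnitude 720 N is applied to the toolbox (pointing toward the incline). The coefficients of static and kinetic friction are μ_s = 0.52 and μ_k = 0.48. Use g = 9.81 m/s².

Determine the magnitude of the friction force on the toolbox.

f ≈ 202 N (down the incline)

Resolve perpendicular to the incline: N = m g cos θ + P sin θ = 66×9.81×cos 36° + 720×sin 36° = 947 N.
Along the incline, the net driving force (taking up-slope positive) is P cos θ − m g sin θ = 582.5 − 380.6 = 201.9 N, so equilibrium requires friction f = -201.9 N (down-slope).
Maximum static friction: μ_s N = 0.52 × 947 = 492.4 N.
Since 201.9 N is within the 492.4 N limit, the toolbox stays put and friction is exactly 202 N.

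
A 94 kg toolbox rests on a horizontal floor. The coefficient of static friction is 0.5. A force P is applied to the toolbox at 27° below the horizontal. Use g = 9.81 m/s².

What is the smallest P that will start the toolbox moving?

N = m g + P sin α (the push presses the toolbox into the horizontal floor).
At impending slip, P cos α = μ_s N = μ_s (m g + P sin α).
Solving: P (cos α − μ_s sin α) = μ_s m g → P = 0.5×922/(cos 27° − 0.5 sin 27°) = 461/0.664 = 694 N.

P ≈ 694 N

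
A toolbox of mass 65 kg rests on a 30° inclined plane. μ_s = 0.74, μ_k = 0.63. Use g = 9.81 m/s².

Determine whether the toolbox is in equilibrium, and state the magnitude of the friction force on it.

f ≈ 319 N

N = m g cos θ = 552 N.
Down-slope weight component: m g sin θ = 319 N.
μ_s N = 409 N.
319 ≤ 409 N, so it stays put; friction = 319 N.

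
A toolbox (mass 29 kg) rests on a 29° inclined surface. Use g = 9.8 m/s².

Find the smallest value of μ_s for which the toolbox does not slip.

At the slip threshold m g sin θ = μ_s m g cos θ, so μ_s,min = tan θ.
μ_s,min = tan 29° = 0.554.

μ_s,min ≈ 0.554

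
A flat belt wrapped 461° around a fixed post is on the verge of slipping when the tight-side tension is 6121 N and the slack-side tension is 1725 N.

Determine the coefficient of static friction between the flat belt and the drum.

T₂/T₁ = e^{μβ} → μ = ln(T₂/T₁)/β.
β = 461° = 8.046 rad.
μ = ln(6121/1725)/8.046 = ln(3.548)/8.046 = 0.157.

μ ≈ 0.157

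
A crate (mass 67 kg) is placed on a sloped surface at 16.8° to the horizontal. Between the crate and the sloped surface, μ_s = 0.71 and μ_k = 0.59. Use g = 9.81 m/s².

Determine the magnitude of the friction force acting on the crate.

f ≈ 190 N (up the incline)

Normal force: N = m g cos θ = 67 × 9.81 × cos 16.8° = 629.2 N.
Along the slope the weight component is m g sin θ = 190 N; friction must supply exactly this, acting up-slope.
Maximum static friction available: μ_s N = 0.71 × 629.2 = 446.7 N.
Since |190| ≤ 446.7 N, no slip — friction simply equals what equilibrium demands.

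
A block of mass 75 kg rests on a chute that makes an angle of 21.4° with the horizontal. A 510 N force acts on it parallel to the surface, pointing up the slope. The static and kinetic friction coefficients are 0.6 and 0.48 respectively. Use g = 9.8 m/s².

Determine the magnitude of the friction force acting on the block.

Normal force: N = m g cos θ = 75 × 9.8 × cos 21.4° = 684.3 N.
The friction needed for equilibrium is m g sin θ − P = 268.2 − 510 = -241.8 N, measured positive up-slope.
The static-friction ceiling is μ_s N = 0.6 × 684.3 = 410.6 N.
Since |-241.8| ≤ 410.6 N, no slip — friction simply equals what equilibrium demands.

f ≈ 242 N (down the incline)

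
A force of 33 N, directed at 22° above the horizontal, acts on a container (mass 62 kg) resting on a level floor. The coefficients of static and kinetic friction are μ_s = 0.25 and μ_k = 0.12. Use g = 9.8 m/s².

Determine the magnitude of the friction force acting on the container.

f ≈ 30.6 N

Vertical equilibrium gives N = m g − P sin α = 595.2 N.
Horizontally, friction must balance P cos α = 30.6 N.
μ_s N = 0.25 × 595.2 = 148.8 N.
Since 30.6 N does not exceed the limit, the container stays at rest and f = 30.6 N.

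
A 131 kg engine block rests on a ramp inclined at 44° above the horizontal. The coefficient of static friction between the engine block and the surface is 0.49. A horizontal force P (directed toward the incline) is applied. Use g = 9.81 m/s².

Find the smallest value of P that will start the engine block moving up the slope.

At impending motion up the slope, friction acts down-slope at its limit: f = μ_s N.
Perpendicular to the incline: N = m g cos θ + P sin θ.
Along the incline: P cos θ = m g sin θ + μ_s N = m g sin θ + μ_s (m g cos θ + P sin θ).
Solving, P (cos θ − μ_s sin θ) = m g (sin θ + μ_s cos θ), so P = 131×9.81×(sin 44° + 0.49 cos 44°)/(cos 44° − 0.49 sin 44°) = 1290×1.047/0.379 = 3550 N.

P ≈ 3550 N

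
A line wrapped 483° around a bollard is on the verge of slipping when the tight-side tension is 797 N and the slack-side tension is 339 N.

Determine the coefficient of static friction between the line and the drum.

μ ≈ 0.101

T₂/T₁ = e^{μβ} → μ = ln(T₂/T₁)/β.
β = 483° = 8.43 rad.
μ = ln(797/339)/8.43 = ln(2.351)/8.43 = 0.101.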